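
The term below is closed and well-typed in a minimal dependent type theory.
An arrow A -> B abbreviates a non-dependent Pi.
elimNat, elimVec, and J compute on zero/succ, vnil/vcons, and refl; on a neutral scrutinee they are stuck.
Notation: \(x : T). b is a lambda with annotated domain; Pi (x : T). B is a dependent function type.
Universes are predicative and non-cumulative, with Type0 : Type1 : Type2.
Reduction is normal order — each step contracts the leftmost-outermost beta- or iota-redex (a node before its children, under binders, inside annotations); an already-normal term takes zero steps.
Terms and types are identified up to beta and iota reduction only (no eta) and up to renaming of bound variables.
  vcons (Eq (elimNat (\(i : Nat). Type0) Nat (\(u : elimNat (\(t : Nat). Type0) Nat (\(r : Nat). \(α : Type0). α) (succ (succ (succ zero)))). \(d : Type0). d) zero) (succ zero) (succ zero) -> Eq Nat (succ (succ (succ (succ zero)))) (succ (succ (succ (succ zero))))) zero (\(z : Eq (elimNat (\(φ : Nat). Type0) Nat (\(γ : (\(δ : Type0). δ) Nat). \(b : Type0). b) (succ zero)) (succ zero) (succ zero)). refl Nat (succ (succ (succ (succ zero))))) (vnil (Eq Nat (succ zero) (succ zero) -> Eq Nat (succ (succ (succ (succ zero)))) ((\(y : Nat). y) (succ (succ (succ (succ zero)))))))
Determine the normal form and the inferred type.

normal form:
  vcons (Eq Nat (succ zero) (succ zero) -> Eq Nat (succ (succ (succ (succ zero)))) (succ (succ (succ (succ zero))))) zero (\(i : Eq Nat (succ zero) (succ zero)). refl Nat (succ (succ (succ (succ zero))))) (vnil (Eq Nat (succ zero) (succ zero) -> Eq Nat (succ (succ (succ (succ zero)))) (succ (succ (succ (succ zero))))))
the term's type:
  Vec (Eq Nat (succ zero) (succ zero) -> Eq Nat (succ (succ (succ (succ zero)))) (succ (succ (succ (succ zero))))) (succ zero)


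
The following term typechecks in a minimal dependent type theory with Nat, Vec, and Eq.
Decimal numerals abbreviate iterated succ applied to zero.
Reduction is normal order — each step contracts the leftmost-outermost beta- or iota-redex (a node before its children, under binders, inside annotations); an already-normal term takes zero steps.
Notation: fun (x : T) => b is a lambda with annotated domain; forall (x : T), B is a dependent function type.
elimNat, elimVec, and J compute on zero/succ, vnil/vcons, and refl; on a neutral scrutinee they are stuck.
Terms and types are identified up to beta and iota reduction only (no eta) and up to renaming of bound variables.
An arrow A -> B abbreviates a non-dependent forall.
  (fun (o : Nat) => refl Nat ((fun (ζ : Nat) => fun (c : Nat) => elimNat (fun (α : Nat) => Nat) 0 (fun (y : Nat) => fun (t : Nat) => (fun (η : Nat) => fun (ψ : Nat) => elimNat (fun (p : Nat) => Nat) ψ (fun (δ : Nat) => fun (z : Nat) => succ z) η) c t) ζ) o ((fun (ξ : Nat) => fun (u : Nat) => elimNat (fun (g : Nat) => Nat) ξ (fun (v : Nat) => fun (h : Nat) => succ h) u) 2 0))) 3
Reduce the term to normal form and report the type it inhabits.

reduced normal form:
  refl Nat 6
type:
  Eq Nat 6 6


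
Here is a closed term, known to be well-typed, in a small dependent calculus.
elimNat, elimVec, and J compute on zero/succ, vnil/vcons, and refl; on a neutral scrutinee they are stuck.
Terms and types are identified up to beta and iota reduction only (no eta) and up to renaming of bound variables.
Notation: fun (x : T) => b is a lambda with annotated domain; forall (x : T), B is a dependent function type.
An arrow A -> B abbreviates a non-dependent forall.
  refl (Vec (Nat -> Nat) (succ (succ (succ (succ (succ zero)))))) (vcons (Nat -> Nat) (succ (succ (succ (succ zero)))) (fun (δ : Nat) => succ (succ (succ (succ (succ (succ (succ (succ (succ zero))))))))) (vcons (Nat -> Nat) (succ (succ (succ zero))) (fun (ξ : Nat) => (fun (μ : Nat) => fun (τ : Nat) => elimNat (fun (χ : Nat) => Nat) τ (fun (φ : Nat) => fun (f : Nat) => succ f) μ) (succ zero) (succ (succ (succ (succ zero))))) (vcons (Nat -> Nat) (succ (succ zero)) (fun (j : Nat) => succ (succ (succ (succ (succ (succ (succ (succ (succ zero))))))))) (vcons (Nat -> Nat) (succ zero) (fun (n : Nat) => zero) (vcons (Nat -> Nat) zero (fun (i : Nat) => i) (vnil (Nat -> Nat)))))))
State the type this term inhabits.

the term's type:
  Eq (Vec (Nat -> Nat) (succ (succ (succ (succ (succ zero)))))) (vcons (Nat -> Nat) (succ (succ (succ (succ zero)))) (fun (δ : Nat) => succ (succ (succ (succ (succ (succ (succ (succ (succ zero))))))))) (vcons (Nat -> Nat) (succ (succ (succ zero))) (fun (ξ : Nat) => succ (succ (succ (succ (succ zero))))) (vcons (Nat -> Nat) (succ (succ zero)) (fun (μ : Nat) => succ (succ (succ (succ (succ (succ (succ (succ (succ zero))))))))) (vcons (Nat -> Nat) (succ zero) (fun (τ : Nat) => zero) (vcons (Nat -> Nat) zero (fun (χ : Nat) => χ) (vnil (Nat -> Nat))))))) (vcons (Nat -> Nat) (succ (succ (succ (succ zero)))) (fun (φ : Nat) => succ (succ (succ (succ (succ (succ (succ (succ (succ zero))))))))) (vcons (Nat -> Nat) (succ (succ (succ zero))) (fun (f : Nat) => succ (succ (succ (succ (succ zero))))) (vcons (Nat -> Nat) (succ (succ zero)) (fun (j : Nat) => succ (succ (succ (succ (succ (succ (succ (succ (succ zero))))))))) (vcons (Nat -> Nat) (succ zero) (fun (n : Nat) => zero) (vcons (Nat -> Nat) zero (fun (i : Nat) => i) (vnil (Nat -> Nat)))))))


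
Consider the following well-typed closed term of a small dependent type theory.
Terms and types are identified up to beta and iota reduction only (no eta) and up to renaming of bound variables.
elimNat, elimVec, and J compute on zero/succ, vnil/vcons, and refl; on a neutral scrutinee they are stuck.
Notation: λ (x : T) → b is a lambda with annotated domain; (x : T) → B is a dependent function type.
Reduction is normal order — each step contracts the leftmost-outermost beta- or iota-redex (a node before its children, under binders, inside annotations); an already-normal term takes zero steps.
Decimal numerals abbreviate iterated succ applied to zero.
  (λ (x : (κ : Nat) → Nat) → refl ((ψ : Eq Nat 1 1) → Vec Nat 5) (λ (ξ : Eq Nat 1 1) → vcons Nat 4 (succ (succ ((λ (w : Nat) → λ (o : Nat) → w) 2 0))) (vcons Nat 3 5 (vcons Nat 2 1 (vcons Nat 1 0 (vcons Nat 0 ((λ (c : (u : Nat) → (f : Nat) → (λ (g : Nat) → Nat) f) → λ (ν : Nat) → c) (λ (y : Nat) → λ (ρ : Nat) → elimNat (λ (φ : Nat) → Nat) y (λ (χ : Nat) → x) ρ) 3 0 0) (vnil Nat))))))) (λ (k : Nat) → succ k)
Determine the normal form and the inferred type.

normal form:
  refl ((x : Eq Nat 1 1) → Vec Nat 5) (λ (κ : Eq Nat 1 1) → vcons Nat 4 4 (vcons Nat 3 5 (vcons Nat 2 1 (vcons Nat 1 0 (vcons Nat 0 0 (vnil Nat))))))
type:
  Eq ((x : Eq Nat 1 1) → Vec Nat 5) (λ (κ : Eq Nat 1 1) → vcons Nat 4 4 (vcons Nat 3 5 (vcons Nat 2 1 (vcons Nat 1 0 (vcons Nat 0 0 (vnil Nat)))))) (λ (ψ : Eq Nat 1 1) → vcons Nat 4 4 (vcons Nat 3 5 (vcons Nat 2 1 (vcons Nat 1 0 (vcons Nat 0 0 (vnil Nat))))))
observation: the term reaches its normal form after 8 normal-order steps.


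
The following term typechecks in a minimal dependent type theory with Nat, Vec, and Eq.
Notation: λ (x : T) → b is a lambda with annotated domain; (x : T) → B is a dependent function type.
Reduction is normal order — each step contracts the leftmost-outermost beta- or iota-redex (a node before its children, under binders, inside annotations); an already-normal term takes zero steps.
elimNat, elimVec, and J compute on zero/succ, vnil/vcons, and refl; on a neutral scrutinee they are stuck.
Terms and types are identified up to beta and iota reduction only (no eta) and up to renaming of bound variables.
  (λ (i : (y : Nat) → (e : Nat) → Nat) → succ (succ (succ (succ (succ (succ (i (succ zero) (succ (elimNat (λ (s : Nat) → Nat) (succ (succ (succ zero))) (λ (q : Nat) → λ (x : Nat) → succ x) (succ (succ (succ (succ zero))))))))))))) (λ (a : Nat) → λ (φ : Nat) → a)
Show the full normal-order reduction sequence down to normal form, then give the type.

normal-order reduction:
  (λ (i : (y : Nat) → (e : Nat) → Nat) → succ (succ (succ (succ (succ (succ (i (succ zero) (succ (elimNat (λ (s : Nat) → Nat) (succ (succ (succ zero))) (λ (q : Nat) → λ (x : Nat) → succ x) (succ (succ (succ (succ zero))))))))))))) (λ (a : Nat) → λ (φ : Nat) → a)
  ~> succ (succ (succ (succ (succ (succ ((λ (i : Nat) → λ (y : Nat) → i) (succ zero) (succ (elimNat (λ (e : Nat) → Nat) (succ (succ (succ zero))) (λ (s : Nat) → λ (q : Nat) → succ q) (succ (succ (succ (succ zero))))))))))))
  ~> succ (succ (succ (succ (succ (succ ((λ (i : Nat) → succ zero) (succ (elimNat (λ (y : Nat) → Nat) (succ (succ (succ zero))) (λ (e : Nat) → λ (s : Nat) → succ s) (succ (succ (succ (succ zero))))))))))))
  ~> succ (succ (succ (succ (succ (succ (succ zero))))))
type:
  Nat


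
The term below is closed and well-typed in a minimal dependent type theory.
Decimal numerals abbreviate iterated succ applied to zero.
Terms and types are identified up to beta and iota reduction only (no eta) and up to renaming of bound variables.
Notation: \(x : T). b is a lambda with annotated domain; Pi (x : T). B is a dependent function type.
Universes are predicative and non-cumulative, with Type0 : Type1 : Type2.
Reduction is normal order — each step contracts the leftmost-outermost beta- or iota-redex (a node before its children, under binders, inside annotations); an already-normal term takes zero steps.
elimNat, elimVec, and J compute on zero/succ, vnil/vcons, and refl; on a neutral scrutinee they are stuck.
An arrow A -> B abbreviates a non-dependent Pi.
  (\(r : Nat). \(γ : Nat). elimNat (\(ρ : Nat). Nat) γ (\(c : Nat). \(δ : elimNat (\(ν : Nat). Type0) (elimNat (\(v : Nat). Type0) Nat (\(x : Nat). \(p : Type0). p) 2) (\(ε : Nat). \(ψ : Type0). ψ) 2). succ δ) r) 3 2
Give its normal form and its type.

normal form:
  5
the term's type:
  Nat
observation: 12 normal-order steps separate the term from its normal form.


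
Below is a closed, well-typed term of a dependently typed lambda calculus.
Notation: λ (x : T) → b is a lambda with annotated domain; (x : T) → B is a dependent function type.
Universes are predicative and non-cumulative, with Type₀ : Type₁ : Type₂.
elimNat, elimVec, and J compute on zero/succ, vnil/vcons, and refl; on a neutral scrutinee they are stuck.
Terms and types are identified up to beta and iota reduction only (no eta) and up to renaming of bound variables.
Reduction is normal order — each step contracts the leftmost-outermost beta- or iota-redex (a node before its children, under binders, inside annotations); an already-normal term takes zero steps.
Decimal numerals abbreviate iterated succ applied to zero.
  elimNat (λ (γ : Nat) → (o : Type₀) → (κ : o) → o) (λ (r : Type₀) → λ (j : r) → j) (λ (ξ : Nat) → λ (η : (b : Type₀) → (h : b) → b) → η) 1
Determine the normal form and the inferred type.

reduced normal form:
  λ (γ : Type₀) → λ (o : γ) → o
the term's type:
  (γ : Type₀) → (o : γ) → γ
observation: the leftmost-outermost redex is an elimNat iota-redex, and normalization takes 4 steps.


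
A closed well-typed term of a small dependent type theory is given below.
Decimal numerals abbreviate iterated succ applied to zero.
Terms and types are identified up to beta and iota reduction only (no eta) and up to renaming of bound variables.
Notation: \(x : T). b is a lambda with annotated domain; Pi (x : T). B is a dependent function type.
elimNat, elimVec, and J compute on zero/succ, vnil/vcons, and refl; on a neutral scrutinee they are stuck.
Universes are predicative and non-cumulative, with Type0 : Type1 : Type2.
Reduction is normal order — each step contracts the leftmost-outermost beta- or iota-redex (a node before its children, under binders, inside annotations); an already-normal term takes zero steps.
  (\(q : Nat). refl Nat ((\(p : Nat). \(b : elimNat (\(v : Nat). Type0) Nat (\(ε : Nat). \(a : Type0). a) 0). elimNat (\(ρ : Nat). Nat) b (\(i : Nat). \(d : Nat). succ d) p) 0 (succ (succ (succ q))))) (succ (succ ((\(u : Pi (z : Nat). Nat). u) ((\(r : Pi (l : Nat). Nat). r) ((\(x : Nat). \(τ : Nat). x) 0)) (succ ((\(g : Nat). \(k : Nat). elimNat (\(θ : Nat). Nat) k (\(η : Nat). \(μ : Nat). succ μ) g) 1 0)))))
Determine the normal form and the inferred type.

reduced normal form:
  refl Nat 5
the term's type:
  Eq Nat 5 5


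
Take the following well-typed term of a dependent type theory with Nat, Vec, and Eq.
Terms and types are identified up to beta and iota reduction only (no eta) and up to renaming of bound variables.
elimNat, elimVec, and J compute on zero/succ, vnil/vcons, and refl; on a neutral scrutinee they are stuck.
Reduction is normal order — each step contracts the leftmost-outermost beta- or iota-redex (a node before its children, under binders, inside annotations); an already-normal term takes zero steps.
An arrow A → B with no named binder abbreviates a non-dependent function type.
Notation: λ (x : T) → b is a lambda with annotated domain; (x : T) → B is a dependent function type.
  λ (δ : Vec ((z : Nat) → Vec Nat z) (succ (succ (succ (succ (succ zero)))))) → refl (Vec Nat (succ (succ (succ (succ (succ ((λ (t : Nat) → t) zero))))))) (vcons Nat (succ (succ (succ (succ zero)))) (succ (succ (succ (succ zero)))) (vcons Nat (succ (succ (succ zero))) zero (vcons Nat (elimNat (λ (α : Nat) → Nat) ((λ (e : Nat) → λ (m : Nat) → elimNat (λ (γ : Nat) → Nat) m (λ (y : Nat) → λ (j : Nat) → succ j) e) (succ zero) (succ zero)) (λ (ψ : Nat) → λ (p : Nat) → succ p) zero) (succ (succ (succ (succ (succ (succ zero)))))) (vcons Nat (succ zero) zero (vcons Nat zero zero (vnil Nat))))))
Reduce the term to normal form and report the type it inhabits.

resulting normal form:
  λ (δ : Vec ((z : Nat) → Vec Nat z) (succ (succ (succ (succ (succ zero)))))) → refl (Vec Nat (succ (succ (succ (succ (succ zero)))))) (vcons Nat (succ (succ (succ (succ zero)))) (succ (succ (succ (succ zero)))) (vcons Nat (succ (succ (succ zero))) zero (vcons Nat (succ (succ zero)) (succ (succ (succ (succ (succ (succ zero)))))) (vcons Nat (succ zero) zero (vcons Nat zero zero (vnil Nat))))))
type:
  Vec ((δ : Nat) → Vec Nat δ) (succ (succ (succ (succ (succ zero))))) → Eq (Vec Nat (succ (succ (succ (succ (succ zero)))))) (vcons Nat (succ (succ (succ (succ zero)))) (succ (succ (succ (succ zero)))) (vcons Nat (succ (succ (succ zero))) zero (vcons Nat (succ (succ zero)) (succ (succ (succ (succ (succ (succ zero)))))) (vcons Nat (succ zero) zero (vcons Nat zero zero (vnil Nat)))))) (vcons Nat (succ (succ (succ (succ zero)))) (succ (succ (succ (succ zero)))) (vcons Nat (succ (succ (succ zero))) zero (vcons Nat (succ (succ zero)) (succ (succ (succ (succ (succ (succ zero)))))) (vcons Nat (succ zero) zero (vcons Nat zero zero (vnil Nat))))))


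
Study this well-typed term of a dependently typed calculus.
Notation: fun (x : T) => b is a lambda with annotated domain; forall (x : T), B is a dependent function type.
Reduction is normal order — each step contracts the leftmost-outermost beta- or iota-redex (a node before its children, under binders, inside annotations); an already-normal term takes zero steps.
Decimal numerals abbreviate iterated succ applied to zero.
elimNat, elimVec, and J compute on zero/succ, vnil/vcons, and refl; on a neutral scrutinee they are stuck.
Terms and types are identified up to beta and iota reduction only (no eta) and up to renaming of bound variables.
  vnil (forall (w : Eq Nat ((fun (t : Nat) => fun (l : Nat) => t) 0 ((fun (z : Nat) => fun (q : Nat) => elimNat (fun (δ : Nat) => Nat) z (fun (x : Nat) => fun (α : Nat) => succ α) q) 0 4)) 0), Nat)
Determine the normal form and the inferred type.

reduced normal form:
  vnil (forall (w : Eq Nat 0 0), Nat)
inferred type:
  Vec (forall (w : Eq Nat 0 0), Nat) 0
observation: contracting a beta-redex first, the term normalizes in 2 steps.


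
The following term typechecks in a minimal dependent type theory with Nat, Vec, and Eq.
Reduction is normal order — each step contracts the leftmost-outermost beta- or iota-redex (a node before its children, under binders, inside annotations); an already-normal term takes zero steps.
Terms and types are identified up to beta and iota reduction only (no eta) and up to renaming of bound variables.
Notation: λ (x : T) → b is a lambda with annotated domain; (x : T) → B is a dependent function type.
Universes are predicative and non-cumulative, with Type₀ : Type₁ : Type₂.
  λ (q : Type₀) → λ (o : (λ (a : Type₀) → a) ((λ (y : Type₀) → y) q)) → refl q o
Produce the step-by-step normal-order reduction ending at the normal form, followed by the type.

normal-order reduction sequence:
  λ (q : Type₀) → λ (o : (λ (a : Type₀) → a) ((λ (y : Type₀) → y) q)) → refl q o
  ~> λ (q : Type₀) → λ (o : (λ (a : Type₀) → a) q) → refl q o
  ~> λ (q : Type₀) → λ (o : q) → refl q o
the term's type:
  (q : Type₀) → (o : q) → Eq q o o


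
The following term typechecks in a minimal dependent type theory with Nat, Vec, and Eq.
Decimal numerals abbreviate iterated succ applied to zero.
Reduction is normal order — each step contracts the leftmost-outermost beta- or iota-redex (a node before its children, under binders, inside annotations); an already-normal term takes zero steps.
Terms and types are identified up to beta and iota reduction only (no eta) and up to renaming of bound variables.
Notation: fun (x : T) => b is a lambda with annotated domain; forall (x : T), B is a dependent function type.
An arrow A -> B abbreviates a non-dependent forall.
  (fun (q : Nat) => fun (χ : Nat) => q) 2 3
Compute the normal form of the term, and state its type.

resulting normal form:
  2
type:
  Nat
observation: contracting a beta-redex first, the term normalizes in 2 steps.


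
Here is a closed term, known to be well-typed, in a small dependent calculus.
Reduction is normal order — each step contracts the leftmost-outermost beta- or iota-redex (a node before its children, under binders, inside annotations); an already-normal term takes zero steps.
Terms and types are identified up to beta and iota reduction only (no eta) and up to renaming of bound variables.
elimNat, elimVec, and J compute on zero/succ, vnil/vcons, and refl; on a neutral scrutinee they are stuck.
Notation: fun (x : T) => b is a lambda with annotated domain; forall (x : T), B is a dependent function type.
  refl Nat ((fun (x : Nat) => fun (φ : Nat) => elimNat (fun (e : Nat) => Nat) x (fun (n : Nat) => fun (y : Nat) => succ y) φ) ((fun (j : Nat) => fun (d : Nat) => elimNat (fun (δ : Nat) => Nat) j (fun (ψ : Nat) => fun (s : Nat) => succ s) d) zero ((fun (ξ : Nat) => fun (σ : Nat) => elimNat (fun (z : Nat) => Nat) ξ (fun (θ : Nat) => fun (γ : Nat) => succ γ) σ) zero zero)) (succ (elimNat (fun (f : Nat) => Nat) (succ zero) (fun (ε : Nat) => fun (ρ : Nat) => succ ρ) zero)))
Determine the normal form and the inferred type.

reduced normal form:
  refl Nat (succ (succ zero))
the term's type:
  Eq Nat (succ (succ zero)) (succ (succ zero))


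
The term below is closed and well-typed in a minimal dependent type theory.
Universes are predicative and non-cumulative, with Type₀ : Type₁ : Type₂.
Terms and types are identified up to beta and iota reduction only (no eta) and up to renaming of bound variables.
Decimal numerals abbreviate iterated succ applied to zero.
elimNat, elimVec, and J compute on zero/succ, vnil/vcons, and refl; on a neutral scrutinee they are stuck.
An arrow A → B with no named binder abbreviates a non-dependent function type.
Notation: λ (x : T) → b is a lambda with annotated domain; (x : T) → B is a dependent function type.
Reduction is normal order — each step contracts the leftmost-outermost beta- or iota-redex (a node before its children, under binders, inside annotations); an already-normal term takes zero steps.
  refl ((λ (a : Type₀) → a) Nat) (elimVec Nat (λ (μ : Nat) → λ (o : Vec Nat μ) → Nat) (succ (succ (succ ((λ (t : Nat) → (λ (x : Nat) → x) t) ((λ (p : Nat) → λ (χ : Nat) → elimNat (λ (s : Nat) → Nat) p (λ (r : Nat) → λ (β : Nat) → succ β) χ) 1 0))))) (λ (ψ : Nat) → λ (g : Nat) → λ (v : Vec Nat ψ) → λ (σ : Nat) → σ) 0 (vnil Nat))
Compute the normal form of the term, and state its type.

normal form:
  refl Nat 4
type:
  Eq Nat 4 4


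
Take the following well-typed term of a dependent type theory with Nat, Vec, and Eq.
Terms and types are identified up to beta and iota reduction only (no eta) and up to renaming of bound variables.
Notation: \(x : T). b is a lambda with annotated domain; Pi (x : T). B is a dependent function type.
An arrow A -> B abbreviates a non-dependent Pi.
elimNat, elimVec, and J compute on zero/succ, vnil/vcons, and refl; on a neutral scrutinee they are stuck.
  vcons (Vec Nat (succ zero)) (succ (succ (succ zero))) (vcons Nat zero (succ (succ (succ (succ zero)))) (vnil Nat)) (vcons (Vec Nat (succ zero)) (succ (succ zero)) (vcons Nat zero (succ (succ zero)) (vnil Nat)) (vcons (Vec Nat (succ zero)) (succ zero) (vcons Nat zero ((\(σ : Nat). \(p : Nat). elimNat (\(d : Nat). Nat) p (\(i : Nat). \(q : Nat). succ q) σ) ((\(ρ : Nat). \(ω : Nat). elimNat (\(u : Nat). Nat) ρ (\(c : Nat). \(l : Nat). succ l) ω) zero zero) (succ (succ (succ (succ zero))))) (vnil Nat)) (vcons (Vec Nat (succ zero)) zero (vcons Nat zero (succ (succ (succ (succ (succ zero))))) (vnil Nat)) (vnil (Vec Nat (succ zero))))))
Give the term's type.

inferred type:
  Vec (Vec Nat (succ zero)) (succ (succ (succ (succ zero))))


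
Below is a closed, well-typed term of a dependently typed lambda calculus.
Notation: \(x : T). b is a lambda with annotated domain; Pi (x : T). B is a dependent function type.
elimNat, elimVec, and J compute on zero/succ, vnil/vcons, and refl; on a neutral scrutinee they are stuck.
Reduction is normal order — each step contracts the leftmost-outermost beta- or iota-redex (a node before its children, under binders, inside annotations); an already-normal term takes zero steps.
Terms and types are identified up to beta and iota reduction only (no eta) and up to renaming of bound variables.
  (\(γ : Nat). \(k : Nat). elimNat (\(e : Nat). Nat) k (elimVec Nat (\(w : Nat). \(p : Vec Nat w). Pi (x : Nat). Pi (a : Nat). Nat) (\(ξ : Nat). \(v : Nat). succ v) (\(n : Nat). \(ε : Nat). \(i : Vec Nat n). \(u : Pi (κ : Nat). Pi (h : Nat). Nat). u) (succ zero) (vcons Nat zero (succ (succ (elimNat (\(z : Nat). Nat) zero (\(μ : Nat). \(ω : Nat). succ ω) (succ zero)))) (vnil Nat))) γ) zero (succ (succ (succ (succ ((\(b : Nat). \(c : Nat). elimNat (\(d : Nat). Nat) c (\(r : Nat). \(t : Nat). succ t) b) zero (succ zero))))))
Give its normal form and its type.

resulting normal form:
  succ (succ (succ (succ (succ zero))))
the term's type:
  Nat


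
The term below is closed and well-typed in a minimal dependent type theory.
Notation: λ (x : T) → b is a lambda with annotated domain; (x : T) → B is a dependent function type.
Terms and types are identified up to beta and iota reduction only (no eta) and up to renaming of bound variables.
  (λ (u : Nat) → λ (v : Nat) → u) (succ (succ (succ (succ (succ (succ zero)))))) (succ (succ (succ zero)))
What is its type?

type:
  Nat


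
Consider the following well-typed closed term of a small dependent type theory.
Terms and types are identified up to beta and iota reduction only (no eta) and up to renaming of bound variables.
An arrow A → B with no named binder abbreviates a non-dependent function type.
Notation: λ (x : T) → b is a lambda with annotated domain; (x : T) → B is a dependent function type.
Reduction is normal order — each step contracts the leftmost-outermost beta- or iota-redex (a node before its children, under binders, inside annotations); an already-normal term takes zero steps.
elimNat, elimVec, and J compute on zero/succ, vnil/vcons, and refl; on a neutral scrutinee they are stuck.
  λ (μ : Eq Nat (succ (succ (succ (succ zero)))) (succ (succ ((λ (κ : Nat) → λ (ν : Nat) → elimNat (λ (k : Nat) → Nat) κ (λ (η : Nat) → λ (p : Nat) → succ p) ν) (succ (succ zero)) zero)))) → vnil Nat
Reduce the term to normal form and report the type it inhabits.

normal form:
  λ (μ : Eq Nat (succ (succ (succ (succ zero)))) (succ (succ (succ (succ zero))))) → vnil Nat
inferred type:
  Eq Nat (succ (succ (succ (succ zero)))) (succ (succ (succ (succ zero)))) → Vec Nat zero
observation: contracting a beta-redex first, the term normalizes in 3 steps.


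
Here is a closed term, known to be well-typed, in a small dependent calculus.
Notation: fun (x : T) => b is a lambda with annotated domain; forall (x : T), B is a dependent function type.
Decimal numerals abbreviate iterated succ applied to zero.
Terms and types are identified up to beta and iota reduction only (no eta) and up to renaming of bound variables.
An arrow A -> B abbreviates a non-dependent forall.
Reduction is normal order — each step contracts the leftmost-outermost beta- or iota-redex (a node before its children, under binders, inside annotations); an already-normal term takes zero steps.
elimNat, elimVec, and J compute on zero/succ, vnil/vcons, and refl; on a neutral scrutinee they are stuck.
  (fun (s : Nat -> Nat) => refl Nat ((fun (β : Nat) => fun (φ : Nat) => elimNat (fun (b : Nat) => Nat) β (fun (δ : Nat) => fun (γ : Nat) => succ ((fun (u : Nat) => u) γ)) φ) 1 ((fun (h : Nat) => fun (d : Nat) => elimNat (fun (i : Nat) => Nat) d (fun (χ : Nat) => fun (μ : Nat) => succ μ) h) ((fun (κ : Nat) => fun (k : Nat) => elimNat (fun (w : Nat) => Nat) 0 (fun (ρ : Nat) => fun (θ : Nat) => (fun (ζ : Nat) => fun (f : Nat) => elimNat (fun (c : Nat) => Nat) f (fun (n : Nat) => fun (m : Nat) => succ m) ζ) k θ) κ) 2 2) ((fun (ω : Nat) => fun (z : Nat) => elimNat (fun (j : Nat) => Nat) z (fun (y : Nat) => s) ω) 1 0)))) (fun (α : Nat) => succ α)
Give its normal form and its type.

resulting normal form:
  refl Nat 6
the term's type:
  Eq Nat 6 6


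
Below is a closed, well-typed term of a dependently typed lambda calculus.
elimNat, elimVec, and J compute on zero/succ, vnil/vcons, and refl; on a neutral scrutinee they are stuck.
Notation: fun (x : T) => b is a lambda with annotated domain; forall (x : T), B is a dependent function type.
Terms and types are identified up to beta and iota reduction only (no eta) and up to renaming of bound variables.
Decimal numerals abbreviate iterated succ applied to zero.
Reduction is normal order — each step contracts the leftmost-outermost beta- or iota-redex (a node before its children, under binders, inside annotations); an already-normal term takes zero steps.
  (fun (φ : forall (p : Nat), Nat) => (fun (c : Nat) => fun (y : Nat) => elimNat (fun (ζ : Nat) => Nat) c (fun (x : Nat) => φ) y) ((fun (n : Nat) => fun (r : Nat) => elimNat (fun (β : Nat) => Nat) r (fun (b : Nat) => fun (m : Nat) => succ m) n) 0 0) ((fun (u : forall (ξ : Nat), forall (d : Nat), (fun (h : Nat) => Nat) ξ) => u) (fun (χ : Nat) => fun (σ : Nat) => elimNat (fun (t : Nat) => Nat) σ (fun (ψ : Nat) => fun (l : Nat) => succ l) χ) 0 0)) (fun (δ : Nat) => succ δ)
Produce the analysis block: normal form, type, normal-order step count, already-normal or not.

reduced normal form:
  0
the term's type:
  Nat
reduction steps (normal order): 11
already normal: no
first redex: a beta-redex


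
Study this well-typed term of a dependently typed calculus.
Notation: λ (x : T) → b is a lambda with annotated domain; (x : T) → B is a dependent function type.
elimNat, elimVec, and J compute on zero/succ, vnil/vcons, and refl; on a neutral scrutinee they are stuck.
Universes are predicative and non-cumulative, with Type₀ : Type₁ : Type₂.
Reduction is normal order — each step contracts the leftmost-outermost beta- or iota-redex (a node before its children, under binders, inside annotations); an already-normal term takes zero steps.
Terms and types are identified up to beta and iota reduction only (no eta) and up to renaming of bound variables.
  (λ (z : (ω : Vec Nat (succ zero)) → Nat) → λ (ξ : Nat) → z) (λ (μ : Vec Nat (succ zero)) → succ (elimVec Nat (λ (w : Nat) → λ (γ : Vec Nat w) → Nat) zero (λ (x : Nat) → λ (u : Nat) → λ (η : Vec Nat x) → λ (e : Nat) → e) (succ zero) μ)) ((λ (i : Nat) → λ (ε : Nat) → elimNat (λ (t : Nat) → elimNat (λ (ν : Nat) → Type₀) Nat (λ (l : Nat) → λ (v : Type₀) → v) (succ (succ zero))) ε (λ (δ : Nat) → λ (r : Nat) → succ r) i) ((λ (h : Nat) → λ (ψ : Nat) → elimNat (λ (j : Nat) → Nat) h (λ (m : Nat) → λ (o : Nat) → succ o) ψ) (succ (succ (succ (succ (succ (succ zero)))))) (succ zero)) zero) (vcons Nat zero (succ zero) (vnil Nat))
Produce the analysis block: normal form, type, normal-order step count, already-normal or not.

normal form:
  succ zero
inferred type:
  Nat
steps to reach normal form (normal order): 9
already normal: no
first redex: a beta-redex


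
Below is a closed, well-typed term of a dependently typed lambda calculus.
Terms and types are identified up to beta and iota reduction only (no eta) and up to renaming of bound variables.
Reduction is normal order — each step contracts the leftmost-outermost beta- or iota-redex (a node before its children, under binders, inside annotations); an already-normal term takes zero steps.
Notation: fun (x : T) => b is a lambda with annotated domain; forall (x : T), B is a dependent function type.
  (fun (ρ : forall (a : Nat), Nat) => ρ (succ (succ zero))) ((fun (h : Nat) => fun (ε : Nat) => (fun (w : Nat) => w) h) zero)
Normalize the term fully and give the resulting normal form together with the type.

reduced normal form:
  zero
type:
  Nat


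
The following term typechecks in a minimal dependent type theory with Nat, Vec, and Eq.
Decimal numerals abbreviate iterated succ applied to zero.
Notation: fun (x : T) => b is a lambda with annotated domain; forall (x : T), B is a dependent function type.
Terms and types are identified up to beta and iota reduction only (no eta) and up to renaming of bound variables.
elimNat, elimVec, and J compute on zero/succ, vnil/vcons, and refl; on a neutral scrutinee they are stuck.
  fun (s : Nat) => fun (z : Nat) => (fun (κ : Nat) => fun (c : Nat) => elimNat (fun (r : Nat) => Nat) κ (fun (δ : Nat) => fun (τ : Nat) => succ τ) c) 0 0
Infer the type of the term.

type:
  forall (s : Nat), forall (z : Nat), Nat


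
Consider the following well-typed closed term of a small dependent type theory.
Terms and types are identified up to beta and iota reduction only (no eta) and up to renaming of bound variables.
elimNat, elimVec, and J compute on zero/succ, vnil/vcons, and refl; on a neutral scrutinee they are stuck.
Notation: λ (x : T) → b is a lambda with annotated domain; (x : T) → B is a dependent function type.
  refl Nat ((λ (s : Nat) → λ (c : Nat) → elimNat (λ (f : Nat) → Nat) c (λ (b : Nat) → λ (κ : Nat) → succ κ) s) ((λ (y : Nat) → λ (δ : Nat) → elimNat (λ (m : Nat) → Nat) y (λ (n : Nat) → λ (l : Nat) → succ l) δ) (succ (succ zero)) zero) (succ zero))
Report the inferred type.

inferred type:
  Eq Nat (succ (succ (succ zero))) (succ (succ (succ zero)))


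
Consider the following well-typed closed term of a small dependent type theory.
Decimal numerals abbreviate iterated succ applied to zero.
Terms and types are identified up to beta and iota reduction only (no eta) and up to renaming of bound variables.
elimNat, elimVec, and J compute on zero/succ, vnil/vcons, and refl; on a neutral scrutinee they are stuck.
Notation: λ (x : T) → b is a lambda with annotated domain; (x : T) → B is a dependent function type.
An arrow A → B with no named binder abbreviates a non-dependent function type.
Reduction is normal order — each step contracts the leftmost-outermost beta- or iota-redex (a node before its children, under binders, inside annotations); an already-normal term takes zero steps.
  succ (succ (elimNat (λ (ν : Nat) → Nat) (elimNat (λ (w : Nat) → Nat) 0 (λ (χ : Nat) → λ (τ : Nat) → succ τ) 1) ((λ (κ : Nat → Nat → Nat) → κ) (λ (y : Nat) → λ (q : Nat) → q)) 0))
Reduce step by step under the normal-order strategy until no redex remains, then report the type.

normal-order reduction sequence:
  succ (succ (elimNat (λ (ν : Nat) → Nat) (elimNat (λ (w : Nat) → Nat) 0 (λ (χ : Nat) → λ (τ : Nat) → succ τ) 1) ((λ (κ : Nat → Nat → Nat) → κ) (λ (y : Nat) → λ (q : Nat) → q)) 0))
  ~> succ (succ (elimNat (λ (ν : Nat) → Nat) 0 (λ (w : Nat) → λ (χ : Nat) → succ χ) 1))
  ~> succ (succ ((λ (ν : Nat) → λ (w : Nat) → succ w) 0 (elimNat (λ (χ : Nat) → Nat) 0 (λ (τ : Nat) → λ (κ : Nat) → succ κ) 0)))
  ~> succ (succ ((λ (ν : Nat) → succ ν) (elimNat (λ (w : Nat) → Nat) 0 (λ (χ : Nat) → λ (τ : Nat) → succ τ) 0)))
  ~> succ (succ (succ (elimNat (λ (ν : Nat) → Nat) 0 (λ (w : Nat) → λ (χ : Nat) → succ χ) 0)))
  ~> 3
inferred type:
  Nat


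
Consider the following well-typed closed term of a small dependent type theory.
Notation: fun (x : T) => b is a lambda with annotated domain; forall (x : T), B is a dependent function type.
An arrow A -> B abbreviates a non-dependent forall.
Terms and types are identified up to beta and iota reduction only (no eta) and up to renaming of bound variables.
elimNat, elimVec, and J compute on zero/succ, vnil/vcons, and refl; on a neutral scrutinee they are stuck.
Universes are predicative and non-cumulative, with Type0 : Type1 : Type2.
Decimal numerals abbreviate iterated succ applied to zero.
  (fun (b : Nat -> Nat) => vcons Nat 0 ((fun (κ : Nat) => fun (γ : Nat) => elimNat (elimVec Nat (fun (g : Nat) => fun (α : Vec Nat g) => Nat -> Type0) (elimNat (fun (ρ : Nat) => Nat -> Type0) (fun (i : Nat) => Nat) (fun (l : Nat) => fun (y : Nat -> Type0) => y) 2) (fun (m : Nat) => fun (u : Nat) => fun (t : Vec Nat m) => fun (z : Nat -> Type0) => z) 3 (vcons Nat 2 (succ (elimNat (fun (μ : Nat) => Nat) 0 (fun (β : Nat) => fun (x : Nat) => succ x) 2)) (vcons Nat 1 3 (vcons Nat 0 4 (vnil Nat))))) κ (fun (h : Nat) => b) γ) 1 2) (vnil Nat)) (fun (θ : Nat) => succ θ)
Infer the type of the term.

inferred type:
  Vec Nat 1


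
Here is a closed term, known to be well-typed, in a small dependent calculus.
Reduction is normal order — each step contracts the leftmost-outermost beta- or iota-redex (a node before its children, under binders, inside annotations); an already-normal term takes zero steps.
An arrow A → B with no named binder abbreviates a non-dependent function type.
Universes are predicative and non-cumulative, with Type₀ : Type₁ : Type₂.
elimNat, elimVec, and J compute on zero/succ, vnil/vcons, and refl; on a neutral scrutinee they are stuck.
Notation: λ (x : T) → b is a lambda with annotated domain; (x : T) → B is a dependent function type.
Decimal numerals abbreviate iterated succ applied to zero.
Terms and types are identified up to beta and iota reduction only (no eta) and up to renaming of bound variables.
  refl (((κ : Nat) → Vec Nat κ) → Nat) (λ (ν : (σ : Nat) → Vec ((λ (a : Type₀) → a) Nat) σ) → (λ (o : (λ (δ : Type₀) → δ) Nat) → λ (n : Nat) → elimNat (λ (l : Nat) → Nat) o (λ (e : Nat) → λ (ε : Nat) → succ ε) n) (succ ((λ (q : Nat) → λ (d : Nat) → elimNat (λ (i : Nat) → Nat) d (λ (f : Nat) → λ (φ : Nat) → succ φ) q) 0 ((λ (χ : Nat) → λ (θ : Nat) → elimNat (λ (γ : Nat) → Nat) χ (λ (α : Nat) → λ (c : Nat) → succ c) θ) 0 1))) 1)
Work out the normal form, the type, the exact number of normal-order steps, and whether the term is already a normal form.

normal form:
  refl (((κ : Nat) → Vec Nat κ) → Nat) (λ (ν : (σ : Nat) → Vec Nat σ) → 3)
the term's type:
  Eq (((κ : Nat) → Vec Nat κ) → Nat) (λ (ν : (σ : Nat) → Vec Nat σ) → 3) (λ (a : (o : Nat) → Vec Nat o) → 3)
steps to reach normal form (normal order): 16
term was already normal: no
first redex: a beta-redex


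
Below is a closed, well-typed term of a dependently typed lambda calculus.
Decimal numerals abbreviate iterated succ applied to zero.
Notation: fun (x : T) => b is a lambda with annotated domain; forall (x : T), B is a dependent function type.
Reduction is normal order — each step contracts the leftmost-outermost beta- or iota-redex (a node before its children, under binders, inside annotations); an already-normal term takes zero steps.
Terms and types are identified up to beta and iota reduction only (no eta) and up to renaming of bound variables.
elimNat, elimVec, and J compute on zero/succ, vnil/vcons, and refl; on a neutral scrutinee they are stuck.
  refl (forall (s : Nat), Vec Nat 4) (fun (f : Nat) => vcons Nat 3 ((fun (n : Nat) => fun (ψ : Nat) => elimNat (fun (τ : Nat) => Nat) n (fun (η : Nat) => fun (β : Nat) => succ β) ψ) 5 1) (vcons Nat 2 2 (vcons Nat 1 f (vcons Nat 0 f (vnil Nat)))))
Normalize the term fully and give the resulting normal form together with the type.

normal form:
  refl (forall (s : Nat), Vec Nat 4) (fun (f : Nat) => vcons Nat 3 6 (vcons Nat 2 2 (vcons Nat 1 f (vcons Nat 0 f (vnil Nat)))))
inferred type:
  Eq (forall (s : Nat), Vec Nat 4) (fun (f : Nat) => vcons Nat 3 6 (vcons Nat 2 2 (vcons Nat 1 f (vcons Nat 0 f (vnil Nat))))) (fun (n : Nat) => vcons Nat 3 6 (vcons Nat 2 2 (vcons Nat 1 n (vcons Nat 0 n (vnil Nat)))))


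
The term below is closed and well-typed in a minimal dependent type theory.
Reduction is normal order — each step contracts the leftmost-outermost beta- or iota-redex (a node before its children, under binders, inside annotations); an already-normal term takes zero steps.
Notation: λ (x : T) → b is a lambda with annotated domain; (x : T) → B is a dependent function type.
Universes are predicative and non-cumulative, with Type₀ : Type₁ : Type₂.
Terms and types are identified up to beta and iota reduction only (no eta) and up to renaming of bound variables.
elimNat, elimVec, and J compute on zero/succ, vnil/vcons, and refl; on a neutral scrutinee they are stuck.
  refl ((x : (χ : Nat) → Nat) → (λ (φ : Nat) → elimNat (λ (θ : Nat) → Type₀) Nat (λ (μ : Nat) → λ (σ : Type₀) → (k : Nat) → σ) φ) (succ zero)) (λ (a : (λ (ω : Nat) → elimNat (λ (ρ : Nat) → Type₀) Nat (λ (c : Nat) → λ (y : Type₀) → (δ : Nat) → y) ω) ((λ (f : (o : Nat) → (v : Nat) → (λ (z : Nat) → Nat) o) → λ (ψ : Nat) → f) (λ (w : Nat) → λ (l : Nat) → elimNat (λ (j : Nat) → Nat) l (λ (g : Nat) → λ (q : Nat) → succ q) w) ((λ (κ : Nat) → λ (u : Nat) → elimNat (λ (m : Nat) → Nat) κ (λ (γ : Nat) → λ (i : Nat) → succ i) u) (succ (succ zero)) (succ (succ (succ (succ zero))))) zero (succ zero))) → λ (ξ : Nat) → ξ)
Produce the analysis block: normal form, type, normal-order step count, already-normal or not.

resulting normal form:
  refl ((x : (χ : Nat) → Nat) → (φ : Nat) → Nat) (λ (θ : (μ : Nat) → Nat) → λ (σ : Nat) → σ)
inferred type:
  Eq ((x : (χ : Nat) → Nat) → (φ : Nat) → Nat) (λ (θ : (μ : Nat) → Nat) → λ (σ : Nat) → σ) (λ (k : (a : Nat) → Nat) → λ (ω : Nat) → ω)
steps to reach normal form (normal order): 15
term was already normal: no
first contracted redex: a beta-redex


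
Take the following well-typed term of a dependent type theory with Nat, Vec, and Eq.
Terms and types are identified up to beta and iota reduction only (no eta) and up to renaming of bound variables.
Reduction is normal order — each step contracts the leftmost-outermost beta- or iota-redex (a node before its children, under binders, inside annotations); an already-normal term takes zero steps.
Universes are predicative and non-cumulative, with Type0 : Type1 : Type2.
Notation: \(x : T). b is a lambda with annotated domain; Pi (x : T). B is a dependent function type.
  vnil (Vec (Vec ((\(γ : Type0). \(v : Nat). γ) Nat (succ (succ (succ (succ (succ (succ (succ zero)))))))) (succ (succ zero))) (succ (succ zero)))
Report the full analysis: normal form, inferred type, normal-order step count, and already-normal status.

normal form:
  vnil (Vec (Vec Nat (succ (succ zero))) (succ (succ zero)))
the term's type:
  Vec (Vec (Vec Nat (succ (succ zero))) (succ (succ zero))) zero
steps to reach normal form (normal order): 2
already normal: no
first redex: a beta-redex
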